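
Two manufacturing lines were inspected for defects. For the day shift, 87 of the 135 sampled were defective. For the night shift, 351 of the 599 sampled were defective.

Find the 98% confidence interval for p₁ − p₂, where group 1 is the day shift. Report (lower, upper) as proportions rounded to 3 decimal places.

Sample proportions: 87/135 = 0.6444, 351/599 = 0.5860.
Each SE is √(p̂(1−p̂)/n): √(0.6444·0.3556/135) = 0.04120 and √(0.5860·0.4140/599) = 0.02012.
SE(p̂₁ − p̂₂) = √(SE₁² + SE₂²) = √(0.00169744 + 0.0004048144) = 0.04585, since the two samples are independent.
At 98% confidence z* = 2.326; margin = 2.326 × 0.04585 = 0.10665.
The difference is 0.6444 − 0.5860 = 0.0584, so the interval is 0.0584 ± 0.10665 = (-0.048, 0.165).

(-0.048, 0.165)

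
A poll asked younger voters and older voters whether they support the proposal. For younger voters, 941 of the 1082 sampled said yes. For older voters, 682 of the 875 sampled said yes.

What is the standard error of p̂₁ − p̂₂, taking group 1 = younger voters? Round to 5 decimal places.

0.01736

Sample proportions: 941/1082 = 0.8697, 682/875 = 0.7794.
Each SE is √(p̂(1−p̂)/n): √(0.8697·0.1303/1082) = 0.01023 and √(0.7794·0.2206/875) = 0.01402.
SE(p̂₁ − p̂₂) = √(SE₁² + SE₂²) = √(0.0001046529 + 0.0001965604) = 0.01736, since the two samples are independent.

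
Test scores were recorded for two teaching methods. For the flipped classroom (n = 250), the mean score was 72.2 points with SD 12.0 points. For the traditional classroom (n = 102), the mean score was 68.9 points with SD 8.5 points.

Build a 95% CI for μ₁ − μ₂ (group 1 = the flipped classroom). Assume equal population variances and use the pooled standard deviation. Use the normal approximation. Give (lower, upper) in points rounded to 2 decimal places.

(0.74, 5.86)

s_p = √[((n₁−1)s₁² + (n₂−1)s₂²)/(n₁+n₂−2)] = √[(249·12.0² + 101·8.5²)/350] = 11.1038.
SE = 11.1038·√(1/250 + 1/102) = 1.3046.
With z* = 1.960, margin = 1.960 × 1.3046 = 2.5570.
x̄₁ − x̄₂ = 72.2 − 68.9 = 3.3000; interval 3.3000 ± 2.5570 = (0.74, 5.86).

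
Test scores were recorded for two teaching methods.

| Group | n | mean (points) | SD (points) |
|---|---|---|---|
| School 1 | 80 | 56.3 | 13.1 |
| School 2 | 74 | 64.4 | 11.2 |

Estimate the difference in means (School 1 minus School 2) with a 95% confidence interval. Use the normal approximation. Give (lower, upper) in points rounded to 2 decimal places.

(-11.94, -4.26)

Standard errors of each mean: 13.1/√80 = 1.4646 and 11.2/√74 = 1.3020.
SE(x̄₁ − x̄₂) = √(1.4646² + 1.3020²) = 1.9597 for independent samples with unequal variances.
With z* = 1.960, the margin is 1.960 × 1.9597 = 3.8410.
x̄₁ − x̄₂ = 56.3 − 64.4 = -8.1000; the interval is -8.1000 ± 3.8410 = (-11.94, -4.26).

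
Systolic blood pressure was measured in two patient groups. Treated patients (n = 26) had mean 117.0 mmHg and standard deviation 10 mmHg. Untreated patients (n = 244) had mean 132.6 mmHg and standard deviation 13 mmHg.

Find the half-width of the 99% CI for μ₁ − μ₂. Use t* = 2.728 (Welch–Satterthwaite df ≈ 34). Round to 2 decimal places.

5.81

Standard errors of each mean: 10/√26 = 1.9612 and 13/√244 = 0.8322.
SE(x̄₁ − x̄₂) = √(1.9612² + 0.8322²) = 2.1305 for independent samples with unequal variances.
With t* = 2.728, the margin is 2.728 × 2.1305 = 5.8120.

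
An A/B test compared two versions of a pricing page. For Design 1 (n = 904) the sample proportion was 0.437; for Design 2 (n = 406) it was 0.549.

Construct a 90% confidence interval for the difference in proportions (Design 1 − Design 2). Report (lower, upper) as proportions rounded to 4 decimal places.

The two standard errors are √(0.4370×0.5630/904) = 0.01650 and √(0.5490×0.4510/406) = 0.02470.
Because the samples are independent, SE_diff = √(0.01650² + 0.02470²) = 0.02970.
Using z* = 1.645 for 90%, ME = 1.645 × 0.02970 = 0.04886.
p̂₁ − p̂₂ = -0.1120; interval -0.1120 ± 0.04886 gives (-0.1609, -0.0631).

(-0.1609, -0.0631)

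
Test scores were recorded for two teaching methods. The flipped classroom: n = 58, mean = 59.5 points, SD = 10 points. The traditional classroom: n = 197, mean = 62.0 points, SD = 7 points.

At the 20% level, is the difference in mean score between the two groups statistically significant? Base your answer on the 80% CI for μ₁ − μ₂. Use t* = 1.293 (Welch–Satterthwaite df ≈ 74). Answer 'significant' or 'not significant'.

significant

Standard errors of each mean: 10/√58 = 1.3131 and 7/√197 = 0.4987.
SE(x̄₁ − x̄₂) = √(1.3131² + 0.4987²) = 1.4046 for independent samples with unequal variances.
With t* = 1.293, the margin is 1.293 × 1.4046 = 1.8161.
x̄₁ − x̄₂ = 59.5 − 62.0 = -2.5000; the interval is -2.5000 ± 1.8161 = (-4.3161, -0.6839).
The interval (-4.3161, -0.6839) does not contain 0, so the difference is significant.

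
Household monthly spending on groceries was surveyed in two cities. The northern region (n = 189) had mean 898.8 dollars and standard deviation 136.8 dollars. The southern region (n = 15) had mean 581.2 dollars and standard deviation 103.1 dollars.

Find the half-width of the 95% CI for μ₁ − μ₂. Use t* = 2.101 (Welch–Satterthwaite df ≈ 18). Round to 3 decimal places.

SE₁ = s₁/√n₁ = 136.8/√189 = 9.9507; SE₂ = 103.1/√15 = 26.6203.
Independent samples, unequal variances: SE_diff = √(SE₁² + SE₂²) = √(99.01643049 + 708.64037209) = 28.4193.
t* = 2.101, so margin of error = 2.101 × 28.4193 = 59.7089.

59.709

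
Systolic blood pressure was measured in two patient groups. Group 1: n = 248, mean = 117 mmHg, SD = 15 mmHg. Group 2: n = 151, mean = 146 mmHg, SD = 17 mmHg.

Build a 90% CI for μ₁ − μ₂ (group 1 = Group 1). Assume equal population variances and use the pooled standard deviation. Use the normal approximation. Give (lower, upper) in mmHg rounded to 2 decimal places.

Pooled variance s_p² = [247·15² + 150·17²] / (248+151−2) = 249.1814, so s_p = 15.7855.
SE_diff = s_p·√(1/n₁ + 1/n₂) = 15.7855·√(1/248 + 1/151) = 1.6294.
z* = 1.645; margin = 1.645 × 1.6294 = 2.6804.
Difference = 117 − 146 = -29.0000.
-29.0000 ± 2.6804 → (-31.68, -26.32).

(-31.68, -26.32)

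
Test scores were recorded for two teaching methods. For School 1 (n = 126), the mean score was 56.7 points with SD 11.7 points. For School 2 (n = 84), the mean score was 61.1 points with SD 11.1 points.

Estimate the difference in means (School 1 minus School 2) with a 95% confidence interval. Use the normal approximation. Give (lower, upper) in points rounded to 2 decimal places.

(-7.53, -1.27)

Per-group SEs: s₁/√n₁ = 11.7/√126 = 1.0423, s₂/√n₂ = 11.1/√84 = 1.2111.
Unpooled SE of the difference: √(1.08638929 + 1.46676321) = 1.5979.
Margin of error = z* · SE = 1.960 × 1.5979 = 3.1319.
x̄₁ − x̄₂ = 56.7 − 61.1 = -4.4000.
CI: -4.4000 ± 3.1319 = (-7.53, -1.27).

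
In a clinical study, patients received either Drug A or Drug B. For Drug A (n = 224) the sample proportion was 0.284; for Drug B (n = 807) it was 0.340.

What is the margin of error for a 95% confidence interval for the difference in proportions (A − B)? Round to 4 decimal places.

0.0675

The two standard errors are √(0.2840×0.7160/224) = 0.03013 and √(0.3400×0.6600/807) = 0.01668.
Because the samples are independent, SE_diff = √(0.03013² + 0.01668²) = 0.03444.
Using z* = 1.960 for 95%, ME = 1.960 × 0.03444 = 0.06750.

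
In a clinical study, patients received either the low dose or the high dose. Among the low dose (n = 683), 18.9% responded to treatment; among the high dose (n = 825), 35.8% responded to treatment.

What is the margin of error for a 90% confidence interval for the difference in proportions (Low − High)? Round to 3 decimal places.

SE₁ = √(p̂₁(1−p̂₁)/n₁) = √(0.1890·0.8110/683) = 0.01498; SE₂ = √(0.3580·0.6420/825) = 0.01669.
Independent samples: SE of the difference = √(SE₁² + SE₂²) = √(0.0002244004 + 0.0002785561) = 0.02243.
z* for 90% confidence is 1.645, so the margin of error is 1.645 × 0.02243 = 0.03690.

0.037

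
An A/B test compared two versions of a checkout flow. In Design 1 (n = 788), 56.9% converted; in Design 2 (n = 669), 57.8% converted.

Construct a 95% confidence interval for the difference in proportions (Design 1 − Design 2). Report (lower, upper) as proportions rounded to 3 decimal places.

(-0.060, 0.042)

The two standard errors are √(0.5690×0.4310/788) = 0.01764 and √(0.5780×0.4220/669) = 0.01909.
Because the samples are independent, SE_diff = √(0.01764² + 0.01909²) = 0.02599.
Using z* = 1.960 for 95%, ME = 1.960 × 0.02599 = 0.05094.
p̂₁ − p̂₂ = -0.0090; interval -0.0090 ± 0.05094 gives (-0.060, 0.042).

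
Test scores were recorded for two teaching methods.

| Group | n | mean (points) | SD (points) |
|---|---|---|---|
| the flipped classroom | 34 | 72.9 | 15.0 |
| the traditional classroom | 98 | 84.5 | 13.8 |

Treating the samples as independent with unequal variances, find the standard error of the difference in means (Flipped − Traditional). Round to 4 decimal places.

Per-group SEs: s₁/√n₁ = 15.0/√34 = 2.5725, s₂/√n₂ = 13.8/√98 = 1.3940.
Unpooled SE of the difference: √(6.61775625 + 1.943236) = 2.9259.

2.9259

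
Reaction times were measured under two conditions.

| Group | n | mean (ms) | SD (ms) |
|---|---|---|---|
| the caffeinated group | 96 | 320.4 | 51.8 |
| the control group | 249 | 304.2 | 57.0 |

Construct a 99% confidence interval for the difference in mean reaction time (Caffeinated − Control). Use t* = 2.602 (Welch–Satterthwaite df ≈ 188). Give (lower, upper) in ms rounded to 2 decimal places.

(-0.46, 32.86)

Standard errors of each mean: 51.8/√96 = 5.2868 and 57.0/√249 = 3.6122.
SE(x̄₁ − x̄₂) = √(5.2868² + 3.6122²) = 6.4030 for independent samples with unequal variances.
With t* = 2.602, the margin is 2.602 × 6.4030 = 16.6606.
x̄₁ − x̄₂ = 320.4 − 304.2 = 16.2000; the interval is 16.2000 ± 16.6606 = (-0.46, 32.86).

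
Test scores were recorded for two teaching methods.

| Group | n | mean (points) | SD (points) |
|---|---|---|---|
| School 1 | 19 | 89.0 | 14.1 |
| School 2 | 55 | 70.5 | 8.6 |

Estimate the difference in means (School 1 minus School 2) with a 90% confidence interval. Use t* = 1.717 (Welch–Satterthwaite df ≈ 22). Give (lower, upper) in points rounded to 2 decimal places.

(12.60, 24.40)

Per-group SEs: s₁/√n₁ = 14.1/√19 = 3.2348, s₂/√n₂ = 8.6/√55 = 1.1596.
Unpooled SE of the difference: √(10.46393104 + 1.34467216) = 3.4364.
Margin of error = t* · SE = 1.717 × 3.4364 = 5.9003.
x̄₁ − x̄₂ = 89.0 − 70.5 = 18.5000.
CI: 18.5000 ± 5.9003 = (12.60, 24.40).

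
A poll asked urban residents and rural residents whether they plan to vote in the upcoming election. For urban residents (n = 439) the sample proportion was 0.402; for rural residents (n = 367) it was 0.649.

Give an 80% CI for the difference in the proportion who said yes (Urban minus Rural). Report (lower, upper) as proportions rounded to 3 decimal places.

SE₁ = √(p̂₁(1−p̂₁)/n₁) = √(0.4020·0.5980/439) = 0.02340; SE₂ = √(0.6490·0.3510/367) = 0.02491.
Independent samples: SE of the difference = √(SE₁² + SE₂²) = √(0.00054756 + 0.0006205081) = 0.03418.
z* for 80% confidence is 1.282, so the margin of error is 1.282 × 0.03418 = 0.04382.
Point estimate p̂₁ − p̂₂ = 0.4020 − 0.6490 = -0.2470.
-0.2470 ± 0.04382 → (-0.291, -0.203).

(-0.291, -0.203)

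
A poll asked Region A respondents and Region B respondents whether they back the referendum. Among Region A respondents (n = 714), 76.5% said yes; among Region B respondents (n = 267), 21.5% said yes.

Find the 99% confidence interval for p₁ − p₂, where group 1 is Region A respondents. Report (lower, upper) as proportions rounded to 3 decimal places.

Each SE is √(p̂(1−p̂)/n): √(0.7650·0.2350/714) = 0.01587 and √(0.2150·0.7850/267) = 0.02514.
SE(p̂₁ − p̂₂) = √(SE₁² + SE₂²) = √(0.0002518569 + 0.0006320196) = 0.02973, since the two samples are independent.
At 99% confidence z* = 2.576; margin = 2.576 × 0.02973 = 0.07658.
The difference is 0.7650 − 0.2150 = 0.5500, so the interval is 0.5500 ± 0.07658 = (0.473, 0.627).

(0.473, 0.627)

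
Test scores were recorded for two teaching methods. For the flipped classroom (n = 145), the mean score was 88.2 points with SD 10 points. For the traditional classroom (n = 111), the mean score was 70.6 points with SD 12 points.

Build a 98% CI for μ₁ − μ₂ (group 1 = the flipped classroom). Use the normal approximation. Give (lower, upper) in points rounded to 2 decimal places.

(14.32, 20.88)

SE₁ = s₁/√n₁ = 10/√145 = 0.8305; SE₂ = 12/√111 = 1.1390.
Independent samples, unequal variances: SE_diff = √(SE₁² + SE₂²) = √(0.68973025 + 1.297321) = 1.4096.
z* = 2.326, so margin of error = 2.326 × 1.4096 = 3.2787.
Difference in means = 88.2 − 70.6 = 17.6000.
17.6000 ± 3.2787 → (14.32, 20.88).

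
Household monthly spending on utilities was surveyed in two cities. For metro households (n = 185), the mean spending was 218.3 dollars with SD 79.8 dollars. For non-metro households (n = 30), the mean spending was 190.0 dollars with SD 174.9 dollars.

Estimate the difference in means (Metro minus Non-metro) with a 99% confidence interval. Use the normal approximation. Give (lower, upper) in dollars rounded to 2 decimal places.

(-55.33, 111.93)

Per-group SEs: s₁/√n₁ = 79.8/√185 = 5.8670, s₂/√n₂ = 174.9/√30 = 31.9322.
Unpooled SE of the difference: √(34.421689 + 1019.66539684) = 32.4667.
Margin of error = z* · SE = 2.576 × 32.4667 = 83.6342.
x̄₁ − x̄₂ = 218.3 − 190.0 = 28.3000.
CI: 28.3000 ± 83.6342 = (-55.33, 111.93).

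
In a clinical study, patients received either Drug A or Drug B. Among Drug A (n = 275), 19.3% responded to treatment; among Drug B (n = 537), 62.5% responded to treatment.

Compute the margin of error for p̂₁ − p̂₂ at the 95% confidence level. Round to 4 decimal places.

0.0621

The two standard errors are √(0.1930×0.8070/275) = 0.02380 and √(0.6250×0.3750/537) = 0.02089.
Because the samples are independent, SE_diff = √(0.02380² + 0.02089²) = 0.03167.
Using z* = 1.960 for 95%, ME = 1.960 × 0.03167 = 0.06207.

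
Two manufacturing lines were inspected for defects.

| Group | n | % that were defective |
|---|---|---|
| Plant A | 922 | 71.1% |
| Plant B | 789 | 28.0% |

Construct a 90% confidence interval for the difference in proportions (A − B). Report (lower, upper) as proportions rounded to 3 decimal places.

The two standard errors are √(0.7110×0.2890/922) = 0.01493 and √(0.2800×0.7200/789) = 0.01598.
Because the samples are independent, SE_diff = √(0.01493² + 0.01598²) = 0.02187.
Using z* = 1.645 for 90%, ME = 1.645 × 0.02187 = 0.03598.
p̂₁ − p̂₂ = 0.4310; interval 0.4310 ± 0.03598 gives (0.395, 0.467).

(0.395, 0.467)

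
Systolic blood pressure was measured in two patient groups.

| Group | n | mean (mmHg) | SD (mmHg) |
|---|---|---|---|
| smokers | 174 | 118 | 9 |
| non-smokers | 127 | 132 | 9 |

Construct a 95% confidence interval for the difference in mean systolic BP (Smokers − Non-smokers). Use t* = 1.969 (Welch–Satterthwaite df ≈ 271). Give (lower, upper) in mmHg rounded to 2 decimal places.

Standard errors of each mean: 9/√174 = 0.6823 and 9/√127 = 0.7986.
SE(x̄₁ − x̄₂) = √(0.6823² + 0.7986²) = 1.0504 for independent samples with unequal variances.
With t* = 1.969, the margin is 1.969 × 1.0504 = 2.0682.
x̄₁ − x̄₂ = 118 − 132 = -14.0000; the interval is -14.0000 ± 2.0682 = (-16.07, -11.93).

(-16.07, -11.93)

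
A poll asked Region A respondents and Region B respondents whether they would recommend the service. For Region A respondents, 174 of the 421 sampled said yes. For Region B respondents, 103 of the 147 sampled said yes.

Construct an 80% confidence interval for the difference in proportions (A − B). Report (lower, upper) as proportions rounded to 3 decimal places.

p̂₁ = 174/421 = 0.4133 and p̂₂ = 103/147 = 0.7007.
SE₁ = √(p̂₁(1−p̂₁)/n₁) = √(0.4133·0.5867/421) = 0.02400; SE₂ = √(0.7007·0.2993/147) = 0.03777.
Independent samples: SE of the difference = √(SE₁² + SE₂²) = √(0.000576 + 0.0014265729) = 0.04475.
z* for 80% confidence is 1.282, so the margin of error is 1.282 × 0.04475 = 0.05737.
Point estimate p̂₁ − p̂₂ = 0.4133 − 0.7007 = -0.2874.
-0.2874 ± 0.05737 → (-0.345, -0.230).

(-0.345, -0.230)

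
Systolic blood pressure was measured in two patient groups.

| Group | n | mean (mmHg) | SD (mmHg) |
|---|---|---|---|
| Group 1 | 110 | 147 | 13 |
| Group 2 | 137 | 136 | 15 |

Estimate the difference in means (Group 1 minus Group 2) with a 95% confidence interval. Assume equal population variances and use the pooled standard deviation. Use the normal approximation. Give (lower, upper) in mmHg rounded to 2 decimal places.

Pooled variance s_p² = [109·13² + 136·15²] / (110+137−2) = 200.0857, so s_p = 14.1452.
SE_diff = s_p·√(1/n₁ + 1/n₂) = 14.1452·√(1/110 + 1/137) = 1.8109.
z* = 1.960; margin = 1.960 × 1.8109 = 3.5494.
Difference = 147 − 136 = 11.0000.
11.0000 ± 3.5494 → (7.45, 14.55).

(7.45, 14.55)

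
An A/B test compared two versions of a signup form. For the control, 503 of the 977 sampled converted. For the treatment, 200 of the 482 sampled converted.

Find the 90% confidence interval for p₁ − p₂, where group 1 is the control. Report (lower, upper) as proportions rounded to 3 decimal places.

(0.055, 0.145)

First, p̂₁ = 503/977 = 0.5148; p̂₂ = 200/482 = 0.4149.
The two standard errors are √(0.5148×0.4852/977) = 0.01599 and √(0.4149×0.5851/482) = 0.02244.
Because the samples are independent, SE_diff = √(0.01599² + 0.02244²) = 0.02755.
Using z* = 1.645 for 90%, ME = 1.645 × 0.02755 = 0.04532.
p̂₁ − p̂₂ = 0.0999; interval 0.0999 ± 0.04532 gives (0.055, 0.145).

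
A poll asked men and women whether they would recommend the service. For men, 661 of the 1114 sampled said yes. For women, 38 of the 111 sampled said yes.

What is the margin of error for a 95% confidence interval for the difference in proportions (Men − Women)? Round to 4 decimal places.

0.0929

Sample proportions: 661/1114 = 0.5934, 38/111 = 0.3423.
Each SE is √(p̂(1−p̂)/n): √(0.5934·0.4066/1114) = 0.01472 and √(0.3423·0.6577/111) = 0.04504.
SE(p̂₁ − p̂₂) = √(SE₁² + SE₂²) = √(0.0002166784 + 0.0020286016) = 0.04738, since the two samples are independent.
At 95% confidence z* = 1.960; margin = 1.960 × 0.04738 = 0.09286.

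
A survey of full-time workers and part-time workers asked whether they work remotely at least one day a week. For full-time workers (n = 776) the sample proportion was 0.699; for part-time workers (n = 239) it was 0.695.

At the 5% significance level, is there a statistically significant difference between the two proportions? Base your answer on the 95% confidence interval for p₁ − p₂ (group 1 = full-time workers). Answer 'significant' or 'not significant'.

not significant

The two standard errors are √(0.6990×0.3010/776) = 0.01647 and √(0.6950×0.3050/239) = 0.02978.
Because the samples are independent, SE_diff = √(0.01647² + 0.02978²) = 0.03403.
Using z* = 1.960 for 95%, ME = 1.960 × 0.03403 = 0.06670.
p̂₁ − p̂₂ = 0.0040; interval 0.0040 ± 0.06670 gives (-0.06270, 0.07070).
The interval (-0.06270, 0.07070) contains 0, so the difference is not significant.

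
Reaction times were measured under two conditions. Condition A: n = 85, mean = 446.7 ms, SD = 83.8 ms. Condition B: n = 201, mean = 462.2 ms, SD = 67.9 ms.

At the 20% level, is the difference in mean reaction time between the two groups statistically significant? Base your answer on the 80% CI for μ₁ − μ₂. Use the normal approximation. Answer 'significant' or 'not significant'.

Standard errors of each mean: 83.8/√85 = 9.0894 and 67.9/√201 = 4.7893.
SE(x̄₁ − x̄₂) = √(9.0894² + 4.7893²) = 10.2740 for independent samples with unequal variances.
With z* = 1.282, the margin is 1.282 × 10.2740 = 13.1713.
x̄₁ − x̄₂ = 446.7 − 462.2 = -15.5000; the interval is -15.5000 ± 13.1713 = (-28.6713, -2.3287).
The interval (-28.6713, -2.3287) does not contain 0, so the difference is significant.

significant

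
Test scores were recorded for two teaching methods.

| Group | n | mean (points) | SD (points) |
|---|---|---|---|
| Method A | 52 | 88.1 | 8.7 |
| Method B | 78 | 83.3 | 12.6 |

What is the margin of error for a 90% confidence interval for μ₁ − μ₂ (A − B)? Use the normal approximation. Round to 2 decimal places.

3.07

Per-group SEs: s₁/√n₁ = 8.7/√52 = 1.2065, s₂/√n₂ = 12.6/√78 = 1.4267.
Unpooled SE of the difference: √(1.45564225 + 2.03547289) = 1.8685.
Margin of error = z* · SE = 1.645 × 1.8685 = 3.0737.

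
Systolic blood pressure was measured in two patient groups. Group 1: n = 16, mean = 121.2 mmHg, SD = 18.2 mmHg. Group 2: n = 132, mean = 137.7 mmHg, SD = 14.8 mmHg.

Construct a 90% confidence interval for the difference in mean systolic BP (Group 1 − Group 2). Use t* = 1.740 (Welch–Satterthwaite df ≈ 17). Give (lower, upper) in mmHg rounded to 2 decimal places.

(-24.73, -8.27)

Standard errors of each mean: 18.2/√16 = 4.5500 and 14.8/√132 = 1.2882.
SE(x̄₁ − x̄₂) = √(4.5500² + 1.2882²) = 4.7288 for independent samples with unequal variances.
With t* = 1.740, the margin is 1.740 × 4.7288 = 8.2281.
x̄₁ − x̄₂ = 121.2 − 137.7 = -16.5000; the interval is -16.5000 ± 8.2281 = (-24.73, -8.27).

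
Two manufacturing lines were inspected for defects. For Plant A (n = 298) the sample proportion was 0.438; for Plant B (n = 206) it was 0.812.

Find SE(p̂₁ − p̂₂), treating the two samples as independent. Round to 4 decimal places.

Each SE is √(p̂(1−p̂)/n): √(0.4380·0.5620/298) = 0.02874 and √(0.8120·0.1880/206) = 0.02722.
SE(p̂₁ − p̂₂) = √(SE₁² + SE₂²) = √(0.0008259876 + 0.0007409284) = 0.03958, since the two samples are independent.

0.0396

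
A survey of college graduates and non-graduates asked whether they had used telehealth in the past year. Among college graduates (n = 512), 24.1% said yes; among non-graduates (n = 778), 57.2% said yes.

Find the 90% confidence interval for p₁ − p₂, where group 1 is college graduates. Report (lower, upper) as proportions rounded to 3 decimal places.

(-0.374, -0.288)

SE₁ = √(p̂₁(1−p̂₁)/n₁) = √(0.2410·0.7590/512) = 0.01890; SE₂ = √(0.5720·0.4280/778) = 0.01774.
Independent samples: SE of the difference = √(SE₁² + SE₂²) = √(0.00035721 + 0.0003147076) = 0.02592.
z* for 90% confidence is 1.645, so the margin of error is 1.645 × 0.02592 = 0.04264.
Point estimate p̂₁ − p̂₂ = 0.2410 − 0.5720 = -0.3310.
-0.3310 ± 0.04264 → (-0.374, -0.288).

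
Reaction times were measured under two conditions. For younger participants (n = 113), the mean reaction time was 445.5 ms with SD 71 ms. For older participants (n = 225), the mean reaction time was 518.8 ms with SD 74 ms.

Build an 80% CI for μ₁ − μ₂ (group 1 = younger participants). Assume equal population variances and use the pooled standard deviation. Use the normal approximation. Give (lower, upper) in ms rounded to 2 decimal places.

(-84.09, -62.51)

s_p = √[((n₁−1)s₁² + (n₂−1)s₂²)/(n₁+n₂−2)] = √[(112·71² + 224·74²)/336] = 73.0137.
SE = 73.0137·√(1/113 + 1/225) = 8.4185.
With z* = 1.282, margin = 1.282 × 8.4185 = 10.7925.
x̄₁ − x̄₂ = 445.5 − 518.8 = -73.3000; interval -73.3000 ± 10.7925 = (-84.09, -62.51).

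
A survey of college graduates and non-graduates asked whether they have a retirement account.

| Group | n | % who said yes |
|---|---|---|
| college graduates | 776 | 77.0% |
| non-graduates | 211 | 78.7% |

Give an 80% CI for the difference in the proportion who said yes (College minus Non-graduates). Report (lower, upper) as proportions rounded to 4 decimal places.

(-0.0580, 0.0240)

SE₁ = √(p̂₁(1−p̂₁)/n₁) = √(0.7700·0.2300/776) = 0.01511; SE₂ = √(0.7870·0.2130/211) = 0.02819.
Independent samples: SE of the difference = √(SE₁² + SE₂²) = √(0.0002283121 + 0.0007946761) = 0.03198.
z* for 80% confidence is 1.282, so the margin of error is 1.282 × 0.03198 = 0.04100.
Point estimate p̂₁ − p̂₂ = 0.7700 − 0.7870 = -0.0170.
-0.0170 ± 0.04100 → (-0.0580, 0.0240).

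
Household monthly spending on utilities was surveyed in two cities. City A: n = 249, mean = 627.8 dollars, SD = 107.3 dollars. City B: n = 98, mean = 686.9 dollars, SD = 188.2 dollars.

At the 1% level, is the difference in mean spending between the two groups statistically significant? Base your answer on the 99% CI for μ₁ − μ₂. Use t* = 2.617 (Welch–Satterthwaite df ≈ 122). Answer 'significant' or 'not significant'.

significant

Per-group SEs: s₁/√n₁ = 107.3/√249 = 6.7999, s₂/√n₂ = 188.2/√98 = 19.0111.
Unpooled SE of the difference: √(46.23864001 + 361.42192321) = 20.1906.
Margin of error = t* · SE = 2.617 × 20.1906 = 52.8388.
x̄₁ − x̄₂ = 627.8 − 686.9 = -59.1000.
CI: -59.1000 ± 52.8388 = (-111.9388, -6.2612).
The interval (-111.9388, -6.2612) does not contain 0, so the difference is significant.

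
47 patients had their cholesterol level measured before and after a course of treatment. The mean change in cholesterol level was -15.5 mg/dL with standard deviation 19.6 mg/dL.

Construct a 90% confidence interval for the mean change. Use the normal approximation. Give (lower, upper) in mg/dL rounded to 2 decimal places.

(-20.20, -10.80)

This is a matched-pairs design, so SE = s_d/√n = 19.6/√47 = 2.8590.
Margin = 1.645 × 2.8590 = 4.7031; the interval is -15.5 ± 4.7031 = (-20.20, -10.80).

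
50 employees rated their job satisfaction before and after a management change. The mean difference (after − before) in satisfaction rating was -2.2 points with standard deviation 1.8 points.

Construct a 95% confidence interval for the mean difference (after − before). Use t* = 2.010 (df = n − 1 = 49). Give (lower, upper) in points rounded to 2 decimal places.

Paired design: SE = s_d/√n = 1.8/√50 = 0.2546.
t* = 2.010; margin of error = 2.010 × 0.2546 = 0.5117.
-2.2 ± 0.5117 → (-2.71, -1.69).

(-2.71, -1.69)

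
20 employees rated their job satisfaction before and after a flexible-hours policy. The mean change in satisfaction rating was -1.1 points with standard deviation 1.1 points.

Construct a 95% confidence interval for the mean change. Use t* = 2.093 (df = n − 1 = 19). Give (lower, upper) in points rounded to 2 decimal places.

(-1.61, -0.59)

This is a matched-pairs design, so SE = s_d/√n = 1.1/√20 = 0.2460.
Margin = 2.093 × 0.2460 = 0.5149; the interval is -1.1 ± 0.5149 = (-1.61, -0.59).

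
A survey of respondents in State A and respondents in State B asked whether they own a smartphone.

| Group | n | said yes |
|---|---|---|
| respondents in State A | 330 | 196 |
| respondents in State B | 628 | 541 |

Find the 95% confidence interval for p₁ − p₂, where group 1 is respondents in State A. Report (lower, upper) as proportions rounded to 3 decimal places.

(-0.327, -0.208)

p̂₁ = 196/330 = 0.5939 and p̂₂ = 541/628 = 0.8615.
SE₁ = √(p̂₁(1−p̂₁)/n₁) = √(0.5939·0.4061/330) = 0.02703; SE₂ = √(0.8615·0.1385/628) = 0.01378.
Independent samples: SE of the difference = √(SE₁² + SE₂²) = √(0.0007306209 + 0.0001898884) = 0.03034.
z* for 95% confidence is 1.960, so the margin of error is 1.960 × 0.03034 = 0.05947.
Point estimate p̂₁ − p̂₂ = 0.5939 − 0.8615 = -0.2676.
-0.2676 ± 0.05947 → (-0.327, -0.208).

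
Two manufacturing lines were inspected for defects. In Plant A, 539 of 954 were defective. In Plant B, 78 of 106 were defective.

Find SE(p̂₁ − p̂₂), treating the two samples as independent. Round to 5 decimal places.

p̂₁ = 539/954 = 0.5650 and p̂₂ = 78/106 = 0.7358.
SE₁ = √(p̂₁(1−p̂₁)/n₁) = √(0.5650·0.4350/954) = 0.01605; SE₂ = √(0.7358·0.2642/106) = 0.04282.
Independent samples: SE of the difference = √(SE₁² + SE₂²) = √(0.0002576025 + 0.0018335524) = 0.04573.

0.04573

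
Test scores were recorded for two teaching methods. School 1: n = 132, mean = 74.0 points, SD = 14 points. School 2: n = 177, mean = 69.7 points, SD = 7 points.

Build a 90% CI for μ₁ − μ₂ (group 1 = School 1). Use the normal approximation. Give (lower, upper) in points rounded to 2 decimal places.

Per-group SEs: s₁/√n₁ = 14/√132 = 1.2185, s₂/√n₂ = 7/√177 = 0.5262.
Unpooled SE of the difference: √(1.48474225 + 0.27688644) = 1.3273.
Margin of error = z* · SE = 1.645 × 1.3273 = 2.1834.
x̄₁ − x̄₂ = 74.0 − 69.7 = 4.3000.
CI: 4.3000 ± 2.1834 = (2.12, 6.48).

(2.12, 6.48)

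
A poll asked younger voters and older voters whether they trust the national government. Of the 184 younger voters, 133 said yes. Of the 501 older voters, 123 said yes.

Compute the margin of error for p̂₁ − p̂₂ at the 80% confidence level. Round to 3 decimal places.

0.049

Sample proportions: 133/184 = 0.7228, 123/501 = 0.2455.
Each SE is √(p̂(1−p̂)/n): √(0.7228·0.2772/184) = 0.03300 and √(0.2455·0.7545/501) = 0.01923.
SE(p̂₁ − p̂₂) = √(SE₁² + SE₂²) = √(0.001089 + 0.0003697929) = 0.03819, since the two samples are independent.
At 80% confidence z* = 1.282; margin = 1.282 × 0.03819 = 0.04896.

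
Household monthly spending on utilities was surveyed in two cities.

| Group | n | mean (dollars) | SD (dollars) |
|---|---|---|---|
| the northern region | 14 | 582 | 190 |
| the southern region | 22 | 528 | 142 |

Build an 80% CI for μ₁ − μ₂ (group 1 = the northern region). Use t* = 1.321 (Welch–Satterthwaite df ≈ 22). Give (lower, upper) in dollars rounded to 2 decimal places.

(-24.10, 132.10)

SE₁ = s₁/√n₁ = 190/√14 = 50.7796; SE₂ = 142/√22 = 30.2745.
Independent samples, unequal variances: SE_diff = √(SE₁² + SE₂²) = √(2578.56777616 + 916.54535025) = 59.1195.
t* = 1.321, so margin of error = 1.321 × 59.1195 = 78.0969.
Difference in means = 582 − 528 = 54.0000.
54.0000 ± 78.0969 → (-24.10, 132.10).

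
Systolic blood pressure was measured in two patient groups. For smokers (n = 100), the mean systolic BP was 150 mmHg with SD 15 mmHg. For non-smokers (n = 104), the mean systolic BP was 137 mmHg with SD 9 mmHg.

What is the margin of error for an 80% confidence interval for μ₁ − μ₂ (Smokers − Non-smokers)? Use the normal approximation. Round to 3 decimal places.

Per-group SEs: s₁/√n₁ = 15/√100 = 1.5000, s₂/√n₂ = 9/√104 = 0.8825.
Unpooled SE of the difference: √(2.25 + 0.77880625) = 1.7403.
Margin of error = z* · SE = 1.282 × 1.7403 = 2.2311.

2.231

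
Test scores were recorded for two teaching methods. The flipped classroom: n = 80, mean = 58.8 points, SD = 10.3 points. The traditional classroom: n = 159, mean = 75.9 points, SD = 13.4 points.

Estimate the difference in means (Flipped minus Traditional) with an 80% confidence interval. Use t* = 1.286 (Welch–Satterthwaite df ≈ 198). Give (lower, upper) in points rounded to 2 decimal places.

(-19.12, -15.08)

Per-group SEs: s₁/√n₁ = 10.3/√80 = 1.1516, s₂/√n₂ = 13.4/√159 = 1.0627.
Unpooled SE of the difference: √(1.32618256 + 1.12933129) = 1.5670.
Margin of error = t* · SE = 1.286 × 1.5670 = 2.0152.
x̄₁ − x̄₂ = 58.8 − 75.9 = -17.1000.
CI: -17.1000 ± 2.0152 = (-19.12, -15.08).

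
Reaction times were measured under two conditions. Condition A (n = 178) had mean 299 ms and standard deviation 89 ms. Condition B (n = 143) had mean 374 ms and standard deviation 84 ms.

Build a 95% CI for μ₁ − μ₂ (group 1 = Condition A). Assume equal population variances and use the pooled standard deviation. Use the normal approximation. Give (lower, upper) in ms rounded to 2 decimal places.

(-94.11, -55.89)

Pooled variance s_p² = [177·89² + 142·84²] / (178+143−2) = 7535.9530, so s_p = 86.8099.
SE_diff = s_p·√(1/n₁ + 1/n₂) = 86.8099·√(1/178 + 1/143) = 9.7486.
z* = 1.960; margin = 1.960 × 9.7486 = 19.1073.
Difference = 299 − 374 = -75.0000.
-75.0000 ± 19.1073 → (-94.11, -55.89).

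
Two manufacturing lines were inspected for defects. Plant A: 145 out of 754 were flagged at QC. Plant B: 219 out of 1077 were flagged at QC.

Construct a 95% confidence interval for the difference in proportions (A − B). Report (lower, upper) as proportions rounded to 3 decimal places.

(-0.048, 0.026)

Sample proportions: 145/754 = 0.1923, 219/1077 = 0.2033.
Each SE is √(p̂(1−p̂)/n): √(0.1923·0.8077/754) = 0.01435 and √(0.2033·0.7967/1077) = 0.01226.
SE(p̂₁ − p̂₂) = √(SE₁² + SE₂²) = √(0.0002059225 + 0.0001503076) = 0.01887, since the two samples are independent.
At 95% confidence z* = 1.960; margin = 1.960 × 0.01887 = 0.03699.
The difference is 0.1923 − 0.2033 = -0.0110, so the interval is -0.0110 ± 0.03699 = (-0.048, 0.026).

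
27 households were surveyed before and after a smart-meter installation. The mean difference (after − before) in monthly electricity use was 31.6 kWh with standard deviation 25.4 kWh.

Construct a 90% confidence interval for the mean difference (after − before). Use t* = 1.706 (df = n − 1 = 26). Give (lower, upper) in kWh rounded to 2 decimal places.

Paired design: SE = s_d/√n = 25.4/√27 = 4.8882.
t* = 1.706; margin of error = 1.706 × 4.8882 = 8.3393.
31.6 ± 8.3393 → (23.26, 39.94).

(23.26, 39.94)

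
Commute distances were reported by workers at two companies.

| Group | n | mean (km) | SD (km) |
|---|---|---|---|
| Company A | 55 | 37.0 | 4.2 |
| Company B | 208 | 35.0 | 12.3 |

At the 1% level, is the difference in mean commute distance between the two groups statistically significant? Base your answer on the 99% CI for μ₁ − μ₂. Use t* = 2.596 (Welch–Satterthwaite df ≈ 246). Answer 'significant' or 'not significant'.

SE₁ = s₁/√n₁ = 4.2/√55 = 0.5663; SE₂ = 12.3/√208 = 0.8529.
Independent samples, unequal variances: SE_diff = √(SE₁² + SE₂²) = √(0.32069569 + 0.72743841) = 1.0238.
t* = 2.596, so margin of error = 2.596 × 1.0238 = 2.6578.
Difference in means = 37.0 − 35.0 = 2.0000.
2.0000 ± 2.6578 → (-0.6578, 4.6578).
The interval (-0.6578, 4.6578) contains 0, so the difference is not significant.

not significant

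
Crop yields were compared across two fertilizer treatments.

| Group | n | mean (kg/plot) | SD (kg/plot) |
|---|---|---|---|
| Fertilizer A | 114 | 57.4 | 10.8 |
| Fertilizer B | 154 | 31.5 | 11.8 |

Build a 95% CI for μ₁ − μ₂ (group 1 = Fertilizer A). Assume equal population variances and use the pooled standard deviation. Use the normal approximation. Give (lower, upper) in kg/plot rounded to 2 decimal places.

s_p = √[((n₁−1)s₁² + (n₂−1)s₂²)/(n₁+n₂−2)] = √[(113·10.8² + 153·11.8²)/266] = 11.3859.
SE = 11.3859·√(1/114 + 1/154) = 1.4068.
With z* = 1.960, margin = 1.960 × 1.4068 = 2.7573.
x̄₁ − x̄₂ = 57.4 − 31.5 = 25.9000; interval 25.9000 ± 2.7573 = (23.14, 28.66).

(23.14, 28.66)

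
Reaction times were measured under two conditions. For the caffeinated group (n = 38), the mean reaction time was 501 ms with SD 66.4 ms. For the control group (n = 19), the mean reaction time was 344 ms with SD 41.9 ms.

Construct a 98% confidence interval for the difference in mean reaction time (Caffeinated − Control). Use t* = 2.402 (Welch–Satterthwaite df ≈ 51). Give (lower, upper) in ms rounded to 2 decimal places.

(122.32, 191.68)

Per-group SEs: s₁/√n₁ = 66.4/√38 = 10.7715, s₂/√n₂ = 41.9/√19 = 9.6125.
Unpooled SE of the difference: √(116.02521225 + 92.40015625) = 14.4369.
Margin of error = t* · SE = 2.402 × 14.4369 = 34.6774.
x̄₁ − x̄₂ = 501 − 344 = 157.0000.
CI: 157.0000 ± 34.6774 = (122.32, 191.68).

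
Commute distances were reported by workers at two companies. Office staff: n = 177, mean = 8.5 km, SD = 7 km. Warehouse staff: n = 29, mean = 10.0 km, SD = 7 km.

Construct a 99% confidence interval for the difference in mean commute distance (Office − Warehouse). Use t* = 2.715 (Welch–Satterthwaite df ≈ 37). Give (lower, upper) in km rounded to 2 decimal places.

(-5.31, 2.31)

Per-group SEs: s₁/√n₁ = 7/√177 = 0.5262, s₂/√n₂ = 7/√29 = 1.2999.
Unpooled SE of the difference: √(0.27688644 + 1.68974001) = 1.4024.
Margin of error = t* · SE = 2.715 × 1.4024 = 3.8075.
x̄₁ − x̄₂ = 8.5 − 10.0 = -1.5000.
CI: -1.5000 ± 3.8075 = (-5.31, 2.31).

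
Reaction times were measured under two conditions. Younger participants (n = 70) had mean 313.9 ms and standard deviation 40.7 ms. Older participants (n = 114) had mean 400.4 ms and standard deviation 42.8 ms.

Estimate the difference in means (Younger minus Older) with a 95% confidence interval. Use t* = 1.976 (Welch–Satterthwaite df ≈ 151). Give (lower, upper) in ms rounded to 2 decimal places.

(-98.96, -74.04)

SE₁ = s₁/√n₁ = 40.7/√70 = 4.8646; SE₂ = 42.8/√114 = 4.0086.
Independent samples, unequal variances: SE_diff = √(SE₁² + SE₂²) = √(23.66433316 + 16.06887396) = 6.3034.
t* = 1.976, so margin of error = 1.976 × 6.3034 = 12.4555.
Difference in means = 313.9 − 400.4 = -86.5000.
-86.5000 ± 12.4555 → (-98.96, -74.04).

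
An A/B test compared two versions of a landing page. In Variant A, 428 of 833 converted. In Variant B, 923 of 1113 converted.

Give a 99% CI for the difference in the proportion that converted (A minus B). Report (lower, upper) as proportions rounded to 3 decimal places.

(-0.369, -0.262)

Sample proportions: 428/833 = 0.5138, 923/1113 = 0.8293.
Each SE is √(p̂(1−p̂)/n): √(0.5138·0.4862/833) = 0.01732 and √(0.8293·0.1707/1113) = 0.01128.
SE(p̂₁ − p̂₂) = √(SE₁² + SE₂²) = √(0.0002999824 + 0.0001272384) = 0.02067, since the two samples are independent.
At 99% confidence z* = 2.576; margin = 2.576 × 0.02067 = 0.05325.
The difference is 0.5138 − 0.8293 = -0.3155, so the interval is -0.3155 ± 0.05325 = (-0.369, -0.262).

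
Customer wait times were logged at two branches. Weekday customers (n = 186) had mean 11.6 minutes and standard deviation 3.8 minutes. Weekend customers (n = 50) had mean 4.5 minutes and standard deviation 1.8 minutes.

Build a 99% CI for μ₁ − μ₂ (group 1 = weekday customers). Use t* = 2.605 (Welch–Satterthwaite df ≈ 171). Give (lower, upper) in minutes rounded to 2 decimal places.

Per-group SEs: s₁/√n₁ = 3.8/√186 = 0.2786, s₂/√n₂ = 1.8/√50 = 0.2546.
Unpooled SE of the difference: √(0.07761796 + 0.06482116) = 0.3774.
Margin of error = t* · SE = 2.605 × 0.3774 = 0.9831.
x̄₁ − x̄₂ = 11.6 − 4.5 = 7.1000.
CI: 7.1000 ± 0.9831 = (6.12, 8.08).

(6.12, 8.08)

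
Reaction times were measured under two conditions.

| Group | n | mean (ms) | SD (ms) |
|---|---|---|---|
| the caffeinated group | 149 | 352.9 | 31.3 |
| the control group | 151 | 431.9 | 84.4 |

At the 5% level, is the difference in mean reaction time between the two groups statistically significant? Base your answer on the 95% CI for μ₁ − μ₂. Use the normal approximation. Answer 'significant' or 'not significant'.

significant

SE₁ = s₁/√n₁ = 31.3/√149 = 2.5642; SE₂ = 84.4/√151 = 6.8684.
Independent samples, unequal variances: SE_diff = √(SE₁² + SE₂²) = √(6.57512164 + 47.17491856) = 7.3314.
z* = 1.960, so margin of error = 1.960 × 7.3314 = 14.3695.
Difference in means = 352.9 − 431.9 = -79.0000.
-79.0000 ± 14.3695 → (-93.3695, -64.6305).
The interval (-93.3695, -64.6305) does not contain 0, so the difference is significant.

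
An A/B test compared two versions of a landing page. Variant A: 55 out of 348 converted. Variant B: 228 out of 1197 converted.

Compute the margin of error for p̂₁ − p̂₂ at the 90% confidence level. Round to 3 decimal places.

0.037

First, p̂₁ = 55/348 = 0.1580; p̂₂ = 228/1197 = 0.1905.
The two standard errors are √(0.1580×0.8420/348) = 0.01955 and √(0.1905×0.8095/1197) = 0.01135.
Because the samples are independent, SE_diff = √(0.01955² + 0.01135²) = 0.02261.
Using z* = 1.645 for 90%, ME = 1.645 × 0.02261 = 0.03719.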